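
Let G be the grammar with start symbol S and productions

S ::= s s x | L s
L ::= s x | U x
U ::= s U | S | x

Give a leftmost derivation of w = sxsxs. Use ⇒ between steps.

S ⇒ Ls   [S ::= L s]
Ls ⇒ Uxs   [L ::= U x]
Uxs ⇒ Sxs   [U ::= S]
Sxs ⇒ Lsxs   [S ::= L s]
Lsxs ⇒ sxsxs   [L ::= s x]

S⇒Ls⇒Uxs⇒Sxs⇒Lsxs⇒sxsxs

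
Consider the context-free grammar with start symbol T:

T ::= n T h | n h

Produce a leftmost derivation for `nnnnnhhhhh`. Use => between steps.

T => nTh   [T ::= n T h]
nTh => nnThh   [T ::= n T h]
nnThh => nnnThhh   [T ::= n T h]
nnnThhh => nnnnThhhh   [T ::= n T h]
nnnnThhhh => nnnnnhhhhh   [T ::= n h]

T => nTh => nnThh => nnnThhh => nnnnThhhh => nnnnnhhhhh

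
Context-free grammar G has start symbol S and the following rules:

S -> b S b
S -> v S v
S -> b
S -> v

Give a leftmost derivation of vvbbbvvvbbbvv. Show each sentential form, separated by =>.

S => vSv => vvSvv => vvbSbvv => vvbbSbbvv => vvbbbSbbbvv => vvbbbvSvbbbvv => vvbbbvvvbbbvv

S => vSv   [S -> v S v]
vSv => vvSvv   [S -> v S v]
vvSvv => vvbSbvv   [S -> b S b]
vvbSbvv => vvbbSbbvv   [S -> b S b]
vvbbSbbvv => vvbbbSbbbvv   [S -> b S b]
vvbbbSbbbvv => vvbbbvSvbbbvv   [S -> v S v]
vvbbbvSvbbbvv => vvbbbvvvbbbvv   [S -> v]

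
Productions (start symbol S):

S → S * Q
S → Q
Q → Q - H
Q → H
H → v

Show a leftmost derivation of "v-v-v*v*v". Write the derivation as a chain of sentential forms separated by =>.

S => S*Q   [S → S * Q]
S*Q => S*Q*Q   [S → S * Q]
S*Q*Q => Q*Q*Q   [S → Q]
Q*Q*Q => Q-H*Q*Q   [Q → Q - H]
Q-H*Q*Q => Q-H-H*Q*Q   [Q → Q - H]
Q-H-H*Q*Q => H-H-H*Q*Q   [Q → H]
H-H-H*Q*Q => v-H-H*Q*Q   [H → v]
v-H-H*Q*Q => v-v-H*Q*Q   [H → v]
v-v-H*Q*Q => v-v-v*Q*Q   [H → v]
v-v-v*Q*Q => v-v-v*H*Q   [Q → H]
v-v-v*H*Q => v-v-v*v*Q   [H → v]
v-v-v*v*Q => v-v-v*v*H   [Q → H]
v-v-v*v*H => v-v-v*v*v   [H → v]

S=>S*Q=>S*Q*Q=>Q*Q*Q=>Q-H*Q*Q=>Q-H-H*Q*Q=>H-H-H*Q*Q=>v-H-H*Q*Q=>v-v-H*Q*Q=>v-v-v*Q*Q=>v-v-v*H*Q=>v-v-v*v*Q=>v-v-v*v*H=>v-v-v*v*v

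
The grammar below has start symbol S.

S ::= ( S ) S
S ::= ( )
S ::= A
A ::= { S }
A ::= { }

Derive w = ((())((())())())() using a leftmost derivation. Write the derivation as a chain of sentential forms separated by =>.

S => (S)S => ((S)S)S => ((())S)S => ((())(S)S)S => ((())((S)S)S)S => ((())((())S)S)S => ((())((())())S)S => ((())((())())())S => ((())((())())())()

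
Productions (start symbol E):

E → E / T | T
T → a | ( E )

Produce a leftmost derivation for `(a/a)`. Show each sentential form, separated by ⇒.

E ⇒ T ⇒ (E) ⇒ (E/T) ⇒ (T/T) ⇒ (a/T) ⇒ (a/a)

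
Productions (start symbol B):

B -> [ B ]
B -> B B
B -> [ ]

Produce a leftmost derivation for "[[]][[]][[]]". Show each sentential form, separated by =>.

B => BB => [B]B => [[]]B => [[]]BB => [[]][B]B => [[]][[]]B => [[]][[]][B] => [[]][[]][[]]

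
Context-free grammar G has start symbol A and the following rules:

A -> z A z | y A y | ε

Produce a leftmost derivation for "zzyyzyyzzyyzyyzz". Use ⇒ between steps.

A ⇒ zAz ⇒ zzAzz ⇒ zzyAyzz ⇒ zzyyAyyzz ⇒ zzyyzAzyyzz ⇒ zzyyzyAyzyyzz ⇒ zzyyzyyAyyzyyzz ⇒ zzyyzyyzAzyyzyyzz ⇒ zzyyzyyzzyyzyyzz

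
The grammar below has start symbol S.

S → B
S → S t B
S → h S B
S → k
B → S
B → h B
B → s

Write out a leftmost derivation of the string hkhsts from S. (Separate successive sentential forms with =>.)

S => hSB => hkB => hkhB => hkhS => hkhStB => hkhBtB => hkhstB => hkhsts

S => hSB   [S → h S B]
hSB => hkB   [S → k]
hkB => hkhB   [B → h B]
hkhB => hkhS   [B → S]
hkhS => hkhStB   [S → S t B]
hkhStB => hkhBtB   [S → B]
hkhBtB => hkhstB   [B → s]
hkhstB => hkhsts   [B → s]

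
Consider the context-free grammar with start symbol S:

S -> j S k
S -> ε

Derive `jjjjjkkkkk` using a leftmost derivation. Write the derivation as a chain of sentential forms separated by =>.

S => jSk => jjSkk => jjjSkkk => jjjjSkkkk => jjjjjSkkkkk => jjjjjkkkkk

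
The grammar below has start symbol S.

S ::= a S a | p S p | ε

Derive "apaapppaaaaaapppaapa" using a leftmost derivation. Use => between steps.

S => aSa => apSpa => apaSapa => apaaSaapa => apaapSpaapa => apaappSppaapa => apaapppSpppaapa => apaapppaSapppaapa => apaapppaaSaapppaapa => apaapppaaaSaaapppaapa => apaapppaaaaaapppaapa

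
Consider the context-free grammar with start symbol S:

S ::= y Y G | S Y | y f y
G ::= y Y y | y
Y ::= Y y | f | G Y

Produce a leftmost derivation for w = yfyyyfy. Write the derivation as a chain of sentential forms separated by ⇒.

S ⇒ SY   [S ::= S Y]
SY ⇒ yYGY   [S ::= y Y G]
yYGY ⇒ yfGY   [Y ::= f]
yfGY ⇒ yfyY   [G ::= y]
yfyY ⇒ yfyGY   [Y ::= G Y]
yfyGY ⇒ yfyyY   [G ::= y]
yfyyY ⇒ yfyyGY   [Y ::= G Y]
yfyyGY ⇒ yfyyyY   [G ::= y]
yfyyyY ⇒ yfyyyYy   [Y ::= Y y]
yfyyyYy ⇒ yfyyyfy   [Y ::= f]

S⇒SY⇒yYGY⇒yfGY⇒yfyY⇒yfyGY⇒yfyyY⇒yfyyGY⇒yfyyyY⇒yfyyyYy⇒yfyyyfy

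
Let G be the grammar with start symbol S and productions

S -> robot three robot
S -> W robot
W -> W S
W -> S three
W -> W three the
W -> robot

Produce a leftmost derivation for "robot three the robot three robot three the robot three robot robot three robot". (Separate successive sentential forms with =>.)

S => W robot => S three robot => W robot three robot => W S robot three robot => W three the S robot three robot => W S three the S robot three robot => W three the S three the S robot three robot => robot three the S three the S robot three robot => robot three the robot three robot three the S robot three robot => robot three the robot three robot three the robot three robot robot three robot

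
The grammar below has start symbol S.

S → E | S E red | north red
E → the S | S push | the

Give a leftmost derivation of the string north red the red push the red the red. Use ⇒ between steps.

S ⇒ S E red ⇒ S E red E red ⇒ E E red E red ⇒ S push E red E red ⇒ S E red push E red E red ⇒ north red E red push E red E red ⇒ north red the red push E red E red ⇒ north red the red push the red E red ⇒ north red the red push the red the red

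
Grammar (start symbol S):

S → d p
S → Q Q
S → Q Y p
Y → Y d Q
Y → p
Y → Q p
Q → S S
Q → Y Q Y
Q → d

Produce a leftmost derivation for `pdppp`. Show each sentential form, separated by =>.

S => QYp => YQYYp => pQYYp => pdYYp => pdpYp => pdppp

S => QYp   [S → Q Y p]
QYp => YQYYp   [Q → Y Q Y]
YQYYp => pQYYp   [Y → p]
pQYYp => pdYYp   [Q → d]
pdYYp => pdpYp   [Y → p]
pdpYp => pdppp   [Y → p]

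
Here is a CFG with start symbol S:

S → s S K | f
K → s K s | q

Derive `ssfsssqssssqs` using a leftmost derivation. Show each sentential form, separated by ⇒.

S⇒sSK⇒ssSKK⇒ssfKK⇒ssfsKsK⇒ssfssKssK⇒ssfsssKsssK⇒ssfsssqsssK⇒ssfsssqssssKs⇒ssfsssqssssqs

S ⇒ sSK   [S → s S K]
sSK ⇒ ssSKK   [S → s S K]
ssSKK ⇒ ssfKK   [S → f]
ssfKK ⇒ ssfsKsK   [K → s K s]
ssfsKsK ⇒ ssfssKssK   [K → s K s]
ssfssKssK ⇒ ssfsssKsssK   [K → s K s]
ssfsssKsssK ⇒ ssfsssqsssK   [K → q]
ssfsssqsssK ⇒ ssfsssqssssKs   [K → s K s]
ssfsssqssssKs ⇒ ssfsssqssssqs   [K → q]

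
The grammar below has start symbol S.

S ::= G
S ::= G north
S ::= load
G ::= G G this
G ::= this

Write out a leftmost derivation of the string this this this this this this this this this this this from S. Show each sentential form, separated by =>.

S => G   [S ::= G]
G => G G this   [G ::= G G this]
G G this => G G this G this   [G ::= G G this]
G G this G this => G G this G this G this   [G ::= G G this]
G G this G this G this => G G this G this G this G this   [G ::= G G this]
G G this G this G this G this => this G this G this G this G this   [G ::= this]
this G this G this G this G this => this G G this this G this G this G this   [G ::= G G this]
this G G this this G this G this G this => this this G this this G this G this G this   [G ::= this]
this this G this this G this G this G this => this this this this this G this G this G this   [G ::= this]
this this this this this G this G this G this => this this this this this this this G this G this   [G ::= this]
this this this this this this this G this G this => this this this this this this this this this G this   [G ::= this]
this this this this this this this this this G this => this this this this this this this this this this this   [G ::= this]

S => G => G G this => G G this G this => G G this G this G this => G G this G this G this G this => this G this G this G this G this => this G G this this G this G this G this => this this G this this G this G this G this => this this this this this G this G this G this => this this this this this this this G this G this => this this this this this this this this this G this => this this this this this this this this this this this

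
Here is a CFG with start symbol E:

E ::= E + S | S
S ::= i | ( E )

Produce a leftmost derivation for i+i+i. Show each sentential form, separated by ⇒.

E ⇒ E+S ⇒ E+S+S ⇒ S+S+S ⇒ i+S+S ⇒ i+i+S ⇒ i+i+i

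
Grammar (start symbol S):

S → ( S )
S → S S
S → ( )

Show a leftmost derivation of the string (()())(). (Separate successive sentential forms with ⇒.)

S⇒SS⇒(S)S⇒(SS)S⇒(()S)S⇒(()())S⇒(()())()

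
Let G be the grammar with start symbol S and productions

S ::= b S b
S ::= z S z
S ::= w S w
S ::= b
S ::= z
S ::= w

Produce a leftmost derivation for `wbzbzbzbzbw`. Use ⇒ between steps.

S ⇒ wSw ⇒ wbSbw ⇒ wbzSzbw ⇒ wbzbSbzbw ⇒ wbzbzSzbzbw ⇒ wbzbzbzbzbw

S ⇒ wSw   [S ::= w S w]
wSw ⇒ wbSbw   [S ::= b S b]
wbSbw ⇒ wbzSzbw   [S ::= z S z]
wbzSzbw ⇒ wbzbSbzbw   [S ::= b S b]
wbzbSbzbw ⇒ wbzbzSzbzbw   [S ::= z S z]
wbzbzSzbzbw ⇒ wbzbzbzbzbw   [S ::= b]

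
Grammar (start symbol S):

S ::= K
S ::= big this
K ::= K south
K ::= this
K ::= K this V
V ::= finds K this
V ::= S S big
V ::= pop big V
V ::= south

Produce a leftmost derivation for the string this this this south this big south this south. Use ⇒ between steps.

S ⇒ K ⇒ K this V ⇒ K south this V ⇒ K this V south this V ⇒ this this V south this V ⇒ this this S S big south this V ⇒ this this K S big south this V ⇒ this this K south S big south this V ⇒ this this this south S big south this V ⇒ this this this south K big south this V ⇒ this this this south this big south this V ⇒ this this this south this big south this south

S ⇒ K   [S ::= K]
K ⇒ K this V   [K ::= K this V]
K this V ⇒ K south this V   [K ::= K south]
K south this V ⇒ K this V south this V   [K ::= K this V]
K this V south this V ⇒ this this V south this V   [K ::= this]
this this V south this V ⇒ this this S S big south this V   [V ::= S S big]
this this S S big south this V ⇒ this this K S big south this V   [S ::= K]
this this K S big south this V ⇒ this this K south S big south this V   [K ::= K south]
this this K south S big south this V ⇒ this this this south S big south this V   [K ::= this]
this this this south S big south this V ⇒ this this this south K big south this V   [S ::= K]
this this this south K big south this V ⇒ this this this south this big south this V   [K ::= this]
this this this south this big south this V ⇒ this this this south this big south this south   [V ::= south]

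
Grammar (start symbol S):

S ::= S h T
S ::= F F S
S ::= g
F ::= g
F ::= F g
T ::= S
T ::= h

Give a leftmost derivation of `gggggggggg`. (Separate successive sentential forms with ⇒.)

S ⇒ FFS ⇒ gFS ⇒ gFgS ⇒ gFggS ⇒ gFgggS ⇒ gggggS ⇒ gggggFFS ⇒ gggggFgFS ⇒ gggggFggFS ⇒ ggggggggFS ⇒ gggggggggS ⇒ gggggggggg

S ⇒ FFS   [S ::= F F S]
FFS ⇒ gFS   [F ::= g]
gFS ⇒ gFgS   [F ::= F g]
gFgS ⇒ gFggS   [F ::= F g]
gFggS ⇒ gFgggS   [F ::= F g]
gFgggS ⇒ gggggS   [F ::= g]
gggggS ⇒ gggggFFS   [S ::= F F S]
gggggFFS ⇒ gggggFgFS   [F ::= F g]
gggggFgFS ⇒ gggggFggFS   [F ::= F g]
gggggFggFS ⇒ ggggggggFS   [F ::= g]
ggggggggFS ⇒ gggggggggS   [F ::= g]
gggggggggS ⇒ gggggggggg   [S ::= g]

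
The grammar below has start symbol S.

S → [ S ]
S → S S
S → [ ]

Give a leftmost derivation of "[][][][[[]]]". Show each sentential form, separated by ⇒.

S ⇒ SS ⇒ SSS ⇒ SSSS ⇒ []SSS ⇒ [][]SS ⇒ [][][]S ⇒ [][][][S] ⇒ [][][][[S]] ⇒ [][][][[[]]]

S ⇒ SS   [S → S S]
SS ⇒ SSS   [S → S S]
SSS ⇒ SSSS   [S → S S]
SSSS ⇒ []SSS   [S → [ ]]
[]SSS ⇒ [][]SS   [S → [ ]]
[][]SS ⇒ [][][]S   [S → [ ]]
[][][]S ⇒ [][][][S]   [S → [ S ]]
[][][][S] ⇒ [][][][[S]]   [S → [ S ]]
[][][][[S]] ⇒ [][][][[[]]]   [S → [ ]]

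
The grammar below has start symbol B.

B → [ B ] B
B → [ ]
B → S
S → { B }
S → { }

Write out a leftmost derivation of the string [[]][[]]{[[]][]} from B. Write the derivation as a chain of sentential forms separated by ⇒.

B ⇒ [B]B   [B → [ B ] B]
[B]B ⇒ [[]]B   [B → [ ]]
[[]]B ⇒ [[]][B]B   [B → [ B ] B]
[[]][B]B ⇒ [[]][[]]B   [B → [ ]]
[[]][[]]B ⇒ [[]][[]]S   [B → S]
[[]][[]]S ⇒ [[]][[]]{B}   [S → { B }]
[[]][[]]{B} ⇒ [[]][[]]{[B]B}   [B → [ B ] B]
[[]][[]]{[B]B} ⇒ [[]][[]]{[[]]B}   [B → [ ]]
[[]][[]]{[[]]B} ⇒ [[]][[]]{[[]][]}   [B → [ ]]

B ⇒ [B]B ⇒ [[]]B ⇒ [[]][B]B ⇒ [[]][[]]B ⇒ [[]][[]]S ⇒ [[]][[]]{B} ⇒ [[]][[]]{[B]B} ⇒ [[]][[]]{[[]]B} ⇒ [[]][[]]{[[]][]}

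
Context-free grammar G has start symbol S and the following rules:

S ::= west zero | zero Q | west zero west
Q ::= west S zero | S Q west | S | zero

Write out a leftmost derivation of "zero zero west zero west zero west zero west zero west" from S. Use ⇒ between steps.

S ⇒ zero Q   [S ::= zero Q]
zero Q ⇒ zero S   [Q ::= S]
zero S ⇒ zero zero Q   [S ::= zero Q]
zero zero Q ⇒ zero zero S Q west   [Q ::= S Q west]
zero zero S Q west ⇒ zero zero west zero Q west   [S ::= west zero]
zero zero west zero Q west ⇒ zero zero west zero west S zero west   [Q ::= west S zero]
zero zero west zero west S zero west ⇒ zero zero west zero west zero Q zero west   [S ::= zero Q]
zero zero west zero west zero Q zero west ⇒ zero zero west zero west zero S zero west   [Q ::= S]
zero zero west zero west zero S zero west ⇒ zero zero west zero west zero west zero west zero west   [S ::= west zero west]

S ⇒ zero Q ⇒ zero S ⇒ zero zero Q ⇒ zero zero S Q west ⇒ zero zero west zero Q west ⇒ zero zero west zero west S zero west ⇒ zero zero west zero west zero Q zero west ⇒ zero zero west zero west zero S zero west ⇒ zero zero west zero west zero west zero west zero west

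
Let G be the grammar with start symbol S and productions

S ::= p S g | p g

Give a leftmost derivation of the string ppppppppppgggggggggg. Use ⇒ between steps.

S ⇒ pSg   [S ::= p S g]
pSg ⇒ ppSgg   [S ::= p S g]
ppSgg ⇒ pppSggg   [S ::= p S g]
pppSggg ⇒ ppppSgggg   [S ::= p S g]
ppppSgggg ⇒ pppppSggggg   [S ::= p S g]
pppppSggggg ⇒ ppppppSgggggg   [S ::= p S g]
ppppppSgggggg ⇒ pppppppSggggggg   [S ::= p S g]
pppppppSggggggg ⇒ ppppppppSgggggggg   [S ::= p S g]
ppppppppSgggggggg ⇒ pppppppppSggggggggg   [S ::= p S g]
pppppppppSggggggggg ⇒ ppppppppppgggggggggg   [S ::= p g]

S⇒pSg⇒ppSgg⇒pppSggg⇒ppppSgggg⇒pppppSggggg⇒ppppppSgggggg⇒pppppppSggggggg⇒ppppppppSgggggggg⇒pppppppppSggggggggg⇒ppppppppppgggggggggg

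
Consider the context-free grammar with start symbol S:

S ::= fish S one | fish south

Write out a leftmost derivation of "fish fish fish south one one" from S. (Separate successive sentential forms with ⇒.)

S ⇒ fish S one   [S ::= fish S one]
fish S one ⇒ fish fish S one one   [S ::= fish S one]
fish fish S one one ⇒ fish fish fish south one one   [S ::= fish south]

S ⇒ fish S one ⇒ fish fish S one one ⇒ fish fish fish south one one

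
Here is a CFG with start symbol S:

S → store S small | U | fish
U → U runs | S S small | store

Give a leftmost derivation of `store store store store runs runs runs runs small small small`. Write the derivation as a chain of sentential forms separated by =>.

S => store S small   [S → store S small]
store S small => store store S small small   [S → store S small]
store store S small small => store store store S small small small   [S → store S small]
store store store S small small small => store store store U small small small   [S → U]
store store store U small small small => store store store U runs small small small   [U → U runs]
store store store U runs small small small => store store store U runs runs small small small   [U → U runs]
store store store U runs runs small small small => store store store U runs runs runs small small small   [U → U runs]
store store store U runs runs runs small small small => store store store U runs runs runs runs small small small   [U → U runs]
store store store U runs runs runs runs small small small => store store store store runs runs runs runs small small small   [U → store]

S => store S small => store store S small small => store store store S small small small => store store store U small small small => store store store U runs small small small => store store store U runs runs small small small => store store store U runs runs runs small small small => store store store U runs runs runs runs small small small => store store store store runs runs runs runs small small small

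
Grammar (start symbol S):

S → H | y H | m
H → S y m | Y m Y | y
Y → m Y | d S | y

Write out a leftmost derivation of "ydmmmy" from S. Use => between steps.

S => yH => yYmY => ydSmY => ydmmY => ydmmmY => ydmmmy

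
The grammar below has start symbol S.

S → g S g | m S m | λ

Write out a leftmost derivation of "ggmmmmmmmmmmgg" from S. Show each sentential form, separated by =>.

S => gSg   [S → g S g]
gSg => ggSgg   [S → g S g]
ggSgg => ggmSmgg   [S → m S m]
ggmSmgg => ggmmSmmgg   [S → m S m]
ggmmSmmgg => ggmmmSmmmgg   [S → m S m]
ggmmmSmmmgg => ggmmmmSmmmmgg   [S → m S m]
ggmmmmSmmmmgg => ggmmmmmSmmmmmgg   [S → m S m]
ggmmmmmSmmmmmgg => ggmmmmmmmmmmgg   [S → λ]

S => gSg => ggSgg => ggmSmgg => ggmmSmmgg => ggmmmSmmmgg => ggmmmmSmmmmgg => ggmmmmmSmmmmmgg => ggmmmmmmmmmmgg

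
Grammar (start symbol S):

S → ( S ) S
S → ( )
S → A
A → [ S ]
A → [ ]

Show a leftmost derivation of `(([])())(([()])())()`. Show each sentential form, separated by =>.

S => (S)S   [S → ( S ) S]
(S)S => ((S)S)S   [S → ( S ) S]
((S)S)S => ((A)S)S   [S → A]
((A)S)S => (([])S)S   [A → [ ]]
(([])S)S => (([])())S   [S → ( )]
(([])())S => (([])())(S)S   [S → ( S ) S]
(([])())(S)S => (([])())((S)S)S   [S → ( S ) S]
(([])())((S)S)S => (([])())((A)S)S   [S → A]
(([])())((A)S)S => (([])())(([S])S)S   [A → [ S ]]
(([])())(([S])S)S => (([])())(([()])S)S   [S → ( )]
(([])())(([()])S)S => (([])())(([()])())S   [S → ( )]
(([])())(([()])())S => (([])())(([()])())()   [S → ( )]

S => (S)S => ((S)S)S => ((A)S)S => (([])S)S => (([])())S => (([])())(S)S => (([])())((S)S)S => (([])())((A)S)S => (([])())(([S])S)S => (([])())(([()])S)S => (([])())(([()])())S => (([])())(([()])())()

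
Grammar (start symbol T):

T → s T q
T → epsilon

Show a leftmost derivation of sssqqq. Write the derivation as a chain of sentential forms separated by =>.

T => sTq => ssTqq => sssTqqq => sssqqq

T => sTq   [T → s T q]
sTq => ssTqq   [T → s T q]
ssTqq => sssTqqq   [T → s T q]
sssTqqq => sssqqq   [T → epsilon]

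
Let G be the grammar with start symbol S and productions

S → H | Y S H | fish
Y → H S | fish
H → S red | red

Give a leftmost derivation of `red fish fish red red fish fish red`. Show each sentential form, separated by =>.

S => Y S H   [S → Y S H]
Y S H => H S S H   [Y → H S]
H S S H => S red S S H   [H → S red]
S red S S H => Y S H red S S H   [S → Y S H]
Y S H red S S H => H S S H red S S H   [Y → H S]
H S S H red S S H => red S S H red S S H   [H → red]
red S S H red S S H => red fish S H red S S H   [S → fish]
red fish S H red S S H => red fish fish H red S S H   [S → fish]
red fish fish H red S S H => red fish fish red red S S H   [H → red]
red fish fish red red S S H => red fish fish red red fish S H   [S → fish]
red fish fish red red fish S H => red fish fish red red fish fish H   [S → fish]
red fish fish red red fish fish H => red fish fish red red fish fish red   [H → red]

S => Y S H => H S S H => S red S S H => Y S H red S S H => H S S H red S S H => red S S H red S S H => red fish S H red S S H => red fish fish H red S S H => red fish fish red red S S H => red fish fish red red fish S H => red fish fish red red fish fish H => red fish fish red red fish fish red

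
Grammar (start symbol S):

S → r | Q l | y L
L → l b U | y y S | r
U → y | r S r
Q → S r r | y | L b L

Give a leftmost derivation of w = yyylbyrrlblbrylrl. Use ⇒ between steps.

S ⇒ Ql   [S → Q l]
Ql ⇒ LbLl   [Q → L b L]
LbLl ⇒ yySbLl   [L → y y S]
yySbLl ⇒ yyQlbLl   [S → Q l]
yyQlbLl ⇒ yySrrlbLl   [Q → S r r]
yySrrlbLl ⇒ yyyLrrlbLl   [S → y L]
yyyLrrlbLl ⇒ yyylbUrrlbLl   [L → l b U]
yyylbUrrlbLl ⇒ yyylbyrrlbLl   [U → y]
yyylbyrrlbLl ⇒ yyylbyrrlblbUl   [L → l b U]
yyylbyrrlblbUl ⇒ yyylbyrrlblbrSrl   [U → r S r]
yyylbyrrlblbrSrl ⇒ yyylbyrrlblbrQlrl   [S → Q l]
yyylbyrrlblbrQlrl ⇒ yyylbyrrlblbrylrl   [Q → y]

S ⇒ Ql ⇒ LbLl ⇒ yySbLl ⇒ yyQlbLl ⇒ yySrrlbLl ⇒ yyyLrrlbLl ⇒ yyylbUrrlbLl ⇒ yyylbyrrlbLl ⇒ yyylbyrrlblbUl ⇒ yyylbyrrlblbrSrl ⇒ yyylbyrrlblbrQlrl ⇒ yyylbyrrlblbrylrl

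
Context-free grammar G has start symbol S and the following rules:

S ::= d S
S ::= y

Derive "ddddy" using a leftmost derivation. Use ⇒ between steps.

S ⇒ dS   [S ::= d S]
dS ⇒ ddS   [S ::= d S]
ddS ⇒ dddS   [S ::= d S]
dddS ⇒ ddddS   [S ::= d S]
ddddS ⇒ ddddy   [S ::= y]

S⇒dS⇒ddS⇒dddS⇒ddddS⇒ddddy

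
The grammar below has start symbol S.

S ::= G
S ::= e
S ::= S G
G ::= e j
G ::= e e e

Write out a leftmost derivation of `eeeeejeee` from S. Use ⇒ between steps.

S⇒SG⇒SGG⇒SGGG⇒eGGG⇒eeeeGG⇒eeeeejG⇒eeeeejeee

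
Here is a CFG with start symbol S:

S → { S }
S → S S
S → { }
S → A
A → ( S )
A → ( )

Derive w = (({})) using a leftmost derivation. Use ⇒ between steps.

S ⇒ A   [S → A]
A ⇒ (S)   [A → ( S )]
(S) ⇒ (A)   [S → A]
(A) ⇒ ((S))   [A → ( S )]
((S)) ⇒ (({}))   [S → { }]

S ⇒ A ⇒ (S) ⇒ (A) ⇒ ((S)) ⇒ (({}))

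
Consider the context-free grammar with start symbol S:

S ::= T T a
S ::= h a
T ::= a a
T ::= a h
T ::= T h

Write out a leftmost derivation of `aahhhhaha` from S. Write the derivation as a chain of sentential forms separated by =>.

S => TTa   [S ::= T T a]
TTa => ThTa   [T ::= T h]
ThTa => ThhTa   [T ::= T h]
ThhTa => ThhhTa   [T ::= T h]
ThhhTa => ThhhhTa   [T ::= T h]
ThhhhTa => aahhhhTa   [T ::= a a]
aahhhhTa => aahhhhaha   [T ::= a h]

S=>TTa=>ThTa=>ThhTa=>ThhhTa=>ThhhhTa=>aahhhhTa=>aahhhhaha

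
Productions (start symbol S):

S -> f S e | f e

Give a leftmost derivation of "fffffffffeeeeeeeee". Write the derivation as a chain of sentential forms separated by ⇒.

S ⇒ fSe ⇒ ffSee ⇒ fffSeee ⇒ ffffSeeee ⇒ fffffSeeeee ⇒ ffffffSeeeeee ⇒ fffffffSeeeeeee ⇒ ffffffffSeeeeeeee ⇒ fffffffffeeeeeeeee

S ⇒ fSe   [S -> f S e]
fSe ⇒ ffSee   [S -> f S e]
ffSee ⇒ fffSeee   [S -> f S e]
fffSeee ⇒ ffffSeeee   [S -> f S e]
ffffSeeee ⇒ fffffSeeeee   [S -> f S e]
fffffSeeeee ⇒ ffffffSeeeeee   [S -> f S e]
ffffffSeeeeee ⇒ fffffffSeeeeeee   [S -> f S e]
fffffffSeeeeeee ⇒ ffffffffSeeeeeeee   [S -> f S e]
ffffffffSeeeeeeee ⇒ fffffffffeeeeeeeee   [S -> f e]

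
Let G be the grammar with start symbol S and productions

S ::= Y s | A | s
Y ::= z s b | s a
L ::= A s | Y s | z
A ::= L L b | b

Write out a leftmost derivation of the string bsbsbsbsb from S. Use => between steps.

S => A   [S ::= A]
A => LLb   [A ::= L L b]
LLb => AsLb   [L ::= A s]
AsLb => LLbsLb   [A ::= L L b]
LLbsLb => AsLbsLb   [L ::= A s]
AsLbsLb => bsLbsLb   [A ::= b]
bsLbsLb => bsAsbsLb   [L ::= A s]
bsAsbsLb => bsbsbsLb   [A ::= b]
bsbsbsLb => bsbsbsAsb   [L ::= A s]
bsbsbsAsb => bsbsbsbsb   [A ::= b]

S=>A=>LLb=>AsLb=>LLbsLb=>AsLbsLb=>bsLbsLb=>bsAsbsLb=>bsbsbsLb=>bsbsbsAsb=>bsbsbsbsb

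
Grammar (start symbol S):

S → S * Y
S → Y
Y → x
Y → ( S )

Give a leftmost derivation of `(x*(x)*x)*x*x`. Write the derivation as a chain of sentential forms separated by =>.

S => S*Y => S*Y*Y => Y*Y*Y => (S)*Y*Y => (S*Y)*Y*Y => (S*Y*Y)*Y*Y => (Y*Y*Y)*Y*Y => (x*Y*Y)*Y*Y => (x*(S)*Y)*Y*Y => (x*(Y)*Y)*Y*Y => (x*(x)*Y)*Y*Y => (x*(x)*x)*Y*Y => (x*(x)*x)*x*Y => (x*(x)*x)*x*x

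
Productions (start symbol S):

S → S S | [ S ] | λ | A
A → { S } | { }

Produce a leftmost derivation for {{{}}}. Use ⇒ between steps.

S⇒A⇒{S}⇒{A}⇒{{S}}⇒{{SS}}⇒{{SSS}}⇒{{SSSS}}⇒{{SSSSS}}⇒{{ASSSS}}⇒{{{}SSSS}}⇒{{{}SSS}}⇒{{{}SS}}⇒{{{}S}}⇒{{{}}}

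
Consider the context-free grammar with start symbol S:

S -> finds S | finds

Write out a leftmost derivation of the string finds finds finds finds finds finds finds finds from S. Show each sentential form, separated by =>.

S => finds S => finds finds S => finds finds finds S => finds finds finds finds S => finds finds finds finds finds S => finds finds finds finds finds finds S => finds finds finds finds finds finds finds S => finds finds finds finds finds finds finds finds

S => finds S   [S -> finds S]
finds S => finds finds S   [S -> finds S]
finds finds S => finds finds finds S   [S -> finds S]
finds finds finds S => finds finds finds finds S   [S -> finds S]
finds finds finds finds S => finds finds finds finds finds S   [S -> finds S]
finds finds finds finds finds S => finds finds finds finds finds finds S   [S -> finds S]
finds finds finds finds finds finds S => finds finds finds finds finds finds finds S   [S -> finds S]
finds finds finds finds finds finds finds S => finds finds finds finds finds finds finds finds   [S -> finds]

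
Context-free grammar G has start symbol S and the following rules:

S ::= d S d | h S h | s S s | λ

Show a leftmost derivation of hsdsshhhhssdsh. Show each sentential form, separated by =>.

S => hSh   [S ::= h S h]
hSh => hsSsh   [S ::= s S s]
hsSsh => hsdSdsh   [S ::= d S d]
hsdSdsh => hsdsSsdsh   [S ::= s S s]
hsdsSsdsh => hsdssSssdsh   [S ::= s S s]
hsdssSssdsh => hsdsshShssdsh   [S ::= h S h]
hsdsshShssdsh => hsdsshhShhssdsh   [S ::= h S h]
hsdsshhShhssdsh => hsdsshhhhssdsh   [S ::= λ]

S => hSh => hsSsh => hsdSdsh => hsdsSsdsh => hsdssSssdsh => hsdsshShssdsh => hsdsshhShhssdsh => hsdsshhhhssdsh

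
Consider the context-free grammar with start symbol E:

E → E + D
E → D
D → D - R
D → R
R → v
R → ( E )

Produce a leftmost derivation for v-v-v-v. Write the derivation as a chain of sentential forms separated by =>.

E=>D=>D-R=>D-R-R=>D-R-R-R=>R-R-R-R=>v-R-R-R=>v-v-R-R=>v-v-v-R=>v-v-v-v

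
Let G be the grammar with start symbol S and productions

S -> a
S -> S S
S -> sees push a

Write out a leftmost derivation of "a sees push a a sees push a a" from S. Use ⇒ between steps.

S ⇒ S S ⇒ S S S ⇒ a S S ⇒ a S S S ⇒ a S S S S ⇒ a sees push a S S S ⇒ a sees push a a S S ⇒ a sees push a a sees push a S ⇒ a sees push a a sees push a a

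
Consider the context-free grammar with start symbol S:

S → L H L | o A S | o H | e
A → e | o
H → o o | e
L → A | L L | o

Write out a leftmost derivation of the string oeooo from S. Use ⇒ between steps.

S ⇒ LHL   [S → L H L]
LHL ⇒ oHL   [L → o]
oHL ⇒ oeL   [H → e]
oeL ⇒ oeLL   [L → L L]
oeLL ⇒ oeLLL   [L → L L]
oeLLL ⇒ oeALL   [L → A]
oeALL ⇒ oeoLL   [A → o]
oeoLL ⇒ oeooL   [L → o]
oeooL ⇒ oeooo   [L → o]

S ⇒ LHL ⇒ oHL ⇒ oeL ⇒ oeLL ⇒ oeLLL ⇒ oeALL ⇒ oeoLL ⇒ oeooL ⇒ oeooo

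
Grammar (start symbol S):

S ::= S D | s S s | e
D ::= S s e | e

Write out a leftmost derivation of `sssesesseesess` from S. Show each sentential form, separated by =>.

S=>sSs=>ssSss=>ssSDss=>sssSsDss=>sssSDsDss=>sssSDDsDss=>ssseDDsDss=>ssseSseDsDss=>sssesSsseDsDss=>sssesesseDsDss=>sssesesseesDss=>sssesesseesess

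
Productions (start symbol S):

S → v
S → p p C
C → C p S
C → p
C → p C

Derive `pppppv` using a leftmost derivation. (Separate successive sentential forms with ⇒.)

S ⇒ ppC ⇒ pppC ⇒ pppCpS ⇒ pppppS ⇒ pppppv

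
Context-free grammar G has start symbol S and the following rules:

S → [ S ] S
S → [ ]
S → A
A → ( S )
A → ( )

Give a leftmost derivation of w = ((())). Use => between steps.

S=>A=>(S)=>(A)=>((S))=>((A))=>((()))

S => A   [S → A]
A => (S)   [A → ( S )]
(S) => (A)   [S → A]
(A) => ((S))   [A → ( S )]
((S)) => ((A))   [S → A]
((A)) => ((()))   [A → ( )]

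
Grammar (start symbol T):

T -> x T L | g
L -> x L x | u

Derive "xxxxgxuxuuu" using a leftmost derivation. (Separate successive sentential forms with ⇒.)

T ⇒ xTL   [T -> x T L]
xTL ⇒ xxTLL   [T -> x T L]
xxTLL ⇒ xxxTLLL   [T -> x T L]
xxxTLLL ⇒ xxxxTLLLL   [T -> x T L]
xxxxTLLLL ⇒ xxxxgLLLL   [T -> g]
xxxxgLLLL ⇒ xxxxgxLxLLL   [L -> x L x]
xxxxgxLxLLL ⇒ xxxxgxuxLLL   [L -> u]
xxxxgxuxLLL ⇒ xxxxgxuxuLL   [L -> u]
xxxxgxuxuLL ⇒ xxxxgxuxuuL   [L -> u]
xxxxgxuxuuL ⇒ xxxxgxuxuuu   [L -> u]

T ⇒ xTL ⇒ xxTLL ⇒ xxxTLLL ⇒ xxxxTLLLL ⇒ xxxxgLLLL ⇒ xxxxgxLxLLL ⇒ xxxxgxuxLLL ⇒ xxxxgxuxuLL ⇒ xxxxgxuxuuL ⇒ xxxxgxuxuuu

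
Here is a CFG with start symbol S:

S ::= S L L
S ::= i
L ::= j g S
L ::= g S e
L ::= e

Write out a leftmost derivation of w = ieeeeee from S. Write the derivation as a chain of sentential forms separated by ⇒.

S ⇒ SLL ⇒ SLLLL ⇒ SLLLLLL ⇒ iLLLLLL ⇒ ieLLLLL ⇒ ieeLLLL ⇒ ieeeLLL ⇒ ieeeeLL ⇒ ieeeeeL ⇒ ieeeeee

S ⇒ SLL   [S ::= S L L]
SLL ⇒ SLLLL   [S ::= S L L]
SLLLL ⇒ SLLLLLL   [S ::= S L L]
SLLLLLL ⇒ iLLLLLL   [S ::= i]
iLLLLLL ⇒ ieLLLLL   [L ::= e]
ieLLLLL ⇒ ieeLLLL   [L ::= e]
ieeLLLL ⇒ ieeeLLL   [L ::= e]
ieeeLLL ⇒ ieeeeLL   [L ::= e]
ieeeeLL ⇒ ieeeeeL   [L ::= e]
ieeeeeL ⇒ ieeeeee   [L ::= e]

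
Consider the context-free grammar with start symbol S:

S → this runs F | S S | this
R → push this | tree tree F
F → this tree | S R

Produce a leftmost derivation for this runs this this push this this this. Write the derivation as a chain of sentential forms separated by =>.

S => S S => S S S => this runs F S S => this runs S R S S => this runs S S R S S => this runs this S R S S => this runs this this R S S => this runs this this push this S S => this runs this this push this this S => this runs this this push this this this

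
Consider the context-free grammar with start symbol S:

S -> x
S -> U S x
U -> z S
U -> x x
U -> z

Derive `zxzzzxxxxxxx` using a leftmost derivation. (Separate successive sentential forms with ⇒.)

S ⇒ USx ⇒ zSSx ⇒ zxSx ⇒ zxUSxx ⇒ zxzSSxx ⇒ zxzUSxSxx ⇒ zxzzSSxSxx ⇒ zxzzUSxSxSxx ⇒ zxzzzSxSxSxx ⇒ zxzzzxxSxSxx ⇒ zxzzzxxxxSxx ⇒ zxzzzxxxxxxx

S ⇒ USx   [S -> U S x]
USx ⇒ zSSx   [U -> z S]
zSSx ⇒ zxSx   [S -> x]
zxSx ⇒ zxUSxx   [S -> U S x]
zxUSxx ⇒ zxzSSxx   [U -> z S]
zxzSSxx ⇒ zxzUSxSxx   [S -> U S x]
zxzUSxSxx ⇒ zxzzSSxSxx   [U -> z S]
zxzzSSxSxx ⇒ zxzzUSxSxSxx   [S -> U S x]
zxzzUSxSxSxx ⇒ zxzzzSxSxSxx   [U -> z]
zxzzzSxSxSxx ⇒ zxzzzxxSxSxx   [S -> x]
zxzzzxxSxSxx ⇒ zxzzzxxxxSxx   [S -> x]
zxzzzxxxxSxx ⇒ zxzzzxxxxxxx   [S -> x]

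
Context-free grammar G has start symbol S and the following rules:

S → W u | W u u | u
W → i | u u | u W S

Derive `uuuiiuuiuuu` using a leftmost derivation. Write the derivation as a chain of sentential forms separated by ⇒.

S ⇒ Wu ⇒ uWSu ⇒ uuWSSu ⇒ uuuWSSSu ⇒ uuuiSSSu ⇒ uuuiWuuSSu ⇒ uuuiiuuSSu ⇒ uuuiiuuWuSu ⇒ uuuiiuuiuSu ⇒ uuuiiuuiuuu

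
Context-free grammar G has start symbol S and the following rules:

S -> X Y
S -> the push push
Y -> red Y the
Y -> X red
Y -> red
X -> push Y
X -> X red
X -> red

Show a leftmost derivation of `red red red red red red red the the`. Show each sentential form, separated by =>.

S => X Y => X red Y => X red red Y => X red red red Y => red red red red Y => red red red red red Y the => red red red red red red Y the the => red red red red red red red the the

S => X Y   [S -> X Y]
X Y => X red Y   [X -> X red]
X red Y => X red red Y   [X -> X red]
X red red Y => X red red red Y   [X -> X red]
X red red red Y => red red red red Y   [X -> red]
red red red red Y => red red red red red Y the   [Y -> red Y the]
red red red red red Y the => red red red red red red Y the the   [Y -> red Y the]
red red red red red red Y the the => red red red red red red red the the   [Y -> red]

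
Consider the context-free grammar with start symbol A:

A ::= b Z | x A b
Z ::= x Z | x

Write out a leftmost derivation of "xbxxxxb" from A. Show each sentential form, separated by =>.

A => xAb => xbZb => xbxZb => xbxxZb => xbxxxZb => xbxxxxb

A => xAb   [A ::= x A b]
xAb => xbZb   [A ::= b Z]
xbZb => xbxZb   [Z ::= x Z]
xbxZb => xbxxZb   [Z ::= x Z]
xbxxZb => xbxxxZb   [Z ::= x Z]
xbxxxZb => xbxxxxb   [Z ::= x]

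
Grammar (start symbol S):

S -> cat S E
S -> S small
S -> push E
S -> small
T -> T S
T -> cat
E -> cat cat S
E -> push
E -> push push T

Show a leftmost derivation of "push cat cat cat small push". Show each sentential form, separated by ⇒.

S ⇒ push E ⇒ push cat cat S ⇒ push cat cat cat S E ⇒ push cat cat cat small E ⇒ push cat cat cat small push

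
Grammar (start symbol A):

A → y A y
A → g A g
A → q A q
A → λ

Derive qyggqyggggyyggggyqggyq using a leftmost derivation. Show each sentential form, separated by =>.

A => qAq   [A → q A q]
qAq => qyAyq   [A → y A y]
qyAyq => qygAgyq   [A → g A g]
qygAgyq => qyggAggyq   [A → g A g]
qyggAggyq => qyggqAqggyq   [A → q A q]
qyggqAqggyq => qyggqyAyqggyq   [A → y A y]
qyggqyAyqggyq => qyggqygAgyqggyq   [A → g A g]
qyggqygAgyqggyq => qyggqyggAggyqggyq   [A → g A g]
qyggqyggAggyqggyq => qyggqygggAgggyqggyq   [A → g A g]
qyggqygggAgggyqggyq => qyggqyggggAggggyqggyq   [A → g A g]
qyggqyggggAggggyqggyq => qyggqyggggyAyggggyqggyq   [A → y A y]
qyggqyggggyAyggggyqggyq => qyggqyggggyyggggyqggyq   [A → λ]

A=>qAq=>qyAyq=>qygAgyq=>qyggAggyq=>qyggqAqggyq=>qyggqyAyqggyq=>qyggqygAgyqggyq=>qyggqyggAggyqggyq=>qyggqygggAgggyqggyq=>qyggqyggggAggggyqggyq=>qyggqyggggyAyggggyqggyq=>qyggqyggggyyggggyqggyq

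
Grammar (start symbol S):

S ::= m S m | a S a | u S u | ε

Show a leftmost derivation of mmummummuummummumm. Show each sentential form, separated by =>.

S => mSm   [S ::= m S m]
mSm => mmSmm   [S ::= m S m]
mmSmm => mmuSumm   [S ::= u S u]
mmuSumm => mmumSmumm   [S ::= m S m]
mmumSmumm => mmummSmmumm   [S ::= m S m]
mmummSmmumm => mmummuSummumm   [S ::= u S u]
mmummuSummumm => mmummumSmummumm   [S ::= m S m]
mmummumSmummumm => mmummummSmmummumm   [S ::= m S m]
mmummummSmmummumm => mmummummuSummummumm   [S ::= u S u]
mmummummuSummummumm => mmummummuummummumm   [S ::= ε]

S => mSm => mmSmm => mmuSumm => mmumSmumm => mmummSmmumm => mmummuSummumm => mmummumSmummumm => mmummummSmmummumm => mmummummuSummummumm => mmummummuummummumm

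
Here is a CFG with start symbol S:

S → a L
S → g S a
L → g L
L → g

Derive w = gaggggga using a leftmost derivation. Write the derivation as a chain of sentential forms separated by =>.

S => gSa   [S → g S a]
gSa => gaLa   [S → a L]
gaLa => gagLa   [L → g L]
gagLa => gaggLa   [L → g L]
gaggLa => gagggLa   [L → g L]
gagggLa => gaggggLa   [L → g L]
gaggggLa => gaggggga   [L → g]

S => gSa => gaLa => gagLa => gaggLa => gagggLa => gaggggLa => gaggggga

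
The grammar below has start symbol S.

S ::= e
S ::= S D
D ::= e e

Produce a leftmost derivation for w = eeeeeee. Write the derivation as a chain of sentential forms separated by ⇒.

S ⇒ SD ⇒ SDD ⇒ SDDD ⇒ eDDD ⇒ eeeDD ⇒ eeeeeD ⇒ eeeeeee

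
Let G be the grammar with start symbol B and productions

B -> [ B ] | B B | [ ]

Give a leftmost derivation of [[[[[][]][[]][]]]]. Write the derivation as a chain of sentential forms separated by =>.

B => [B] => [[B]] => [[[B]]] => [[[BB]]] => [[[BBB]]] => [[[[B]BB]]] => [[[[BB]BB]]] => [[[[[]B]BB]]] => [[[[[][]]BB]]] => [[[[[][]][B]B]]] => [[[[[][]][[]]B]]] => [[[[[][]][[]][]]]]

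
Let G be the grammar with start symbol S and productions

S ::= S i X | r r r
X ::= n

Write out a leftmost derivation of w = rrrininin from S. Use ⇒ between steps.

S ⇒ SiX ⇒ SiXiX ⇒ SiXiXiX ⇒ rrriXiXiX ⇒ rrriniXiX ⇒ rrrininiX ⇒ rrrininin

S ⇒ SiX   [S ::= S i X]
SiX ⇒ SiXiX   [S ::= S i X]
SiXiX ⇒ SiXiXiX   [S ::= S i X]
SiXiXiX ⇒ rrriXiXiX   [S ::= r r r]
rrriXiXiX ⇒ rrriniXiX   [X ::= n]
rrriniXiX ⇒ rrrininiX   [X ::= n]
rrrininiX ⇒ rrrininin   [X ::= n]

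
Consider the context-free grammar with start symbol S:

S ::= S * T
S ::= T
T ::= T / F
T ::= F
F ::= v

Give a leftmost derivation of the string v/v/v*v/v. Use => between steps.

S => S*T   [S ::= S * T]
S*T => T*T   [S ::= T]
T*T => T/F*T   [T ::= T / F]
T/F*T => T/F/F*T   [T ::= T / F]
T/F/F*T => F/F/F*T   [T ::= F]
F/F/F*T => v/F/F*T   [F ::= v]
v/F/F*T => v/v/F*T   [F ::= v]
v/v/F*T => v/v/v*T   [F ::= v]
v/v/v*T => v/v/v*T/F   [T ::= T / F]
v/v/v*T/F => v/v/v*F/F   [T ::= F]
v/v/v*F/F => v/v/v*v/F   [F ::= v]
v/v/v*v/F => v/v/v*v/v   [F ::= v]

S => S*T => T*T => T/F*T => T/F/F*T => F/F/F*T => v/F/F*T => v/v/F*T => v/v/v*T => v/v/v*T/F => v/v/v*F/F => v/v/v*v/F => v/v/v*v/v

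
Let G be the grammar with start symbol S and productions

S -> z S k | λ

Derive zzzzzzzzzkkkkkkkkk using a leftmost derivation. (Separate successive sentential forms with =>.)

S => zSk   [S -> z S k]
zSk => zzSkk   [S -> z S k]
zzSkk => zzzSkkk   [S -> z S k]
zzzSkkk => zzzzSkkkk   [S -> z S k]
zzzzSkkkk => zzzzzSkkkkk   [S -> z S k]
zzzzzSkkkkk => zzzzzzSkkkkkk   [S -> z S k]
zzzzzzSkkkkkk => zzzzzzzSkkkkkkk   [S -> z S k]
zzzzzzzSkkkkkkk => zzzzzzzzSkkkkkkkk   [S -> z S k]
zzzzzzzzSkkkkkkkk => zzzzzzzzzSkkkkkkkkk   [S -> z S k]
zzzzzzzzzSkkkkkkkkk => zzzzzzzzzkkkkkkkkk   [S -> λ]

S => zSk => zzSkk => zzzSkkk => zzzzSkkkk => zzzzzSkkkkk => zzzzzzSkkkkkk => zzzzzzzSkkkkkkk => zzzzzzzzSkkkkkkkk => zzzzzzzzzSkkkkkkkkk => zzzzzzzzzkkkkkkkkk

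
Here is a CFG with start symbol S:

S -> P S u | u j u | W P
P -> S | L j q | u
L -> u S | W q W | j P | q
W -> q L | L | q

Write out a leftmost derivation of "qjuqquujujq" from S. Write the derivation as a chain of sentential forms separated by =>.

S => WP => qP => qLjq => qWqWjq => qLqWjq => qjPqWjq => qjuqWjq => qjuqqLjq => qjuqquSjq => qjuqquujujq

S => WP   [S -> W P]
WP => qP   [W -> q]
qP => qLjq   [P -> L j q]
qLjq => qWqWjq   [L -> W q W]
qWqWjq => qLqWjq   [W -> L]
qLqWjq => qjPqWjq   [L -> j P]
qjPqWjq => qjuqWjq   [P -> u]
qjuqWjq => qjuqqLjq   [W -> q L]
qjuqqLjq => qjuqquSjq   [L -> u S]
qjuqquSjq => qjuqquujujq   [S -> u j u]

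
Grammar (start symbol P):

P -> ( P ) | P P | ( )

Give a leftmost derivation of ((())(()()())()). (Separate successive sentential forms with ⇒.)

P⇒(P)⇒(PP)⇒((P)P)⇒((())P)⇒((())PP)⇒((())(P)P)⇒((())(PP)P)⇒((())(PPP)P)⇒((())(()PP)P)⇒((())(()()P)P)⇒((())(()()())P)⇒((())(()()())())

P ⇒ (P)   [P -> ( P )]
(P) ⇒ (PP)   [P -> P P]
(PP) ⇒ ((P)P)   [P -> ( P )]
((P)P) ⇒ ((())P)   [P -> ( )]
((())P) ⇒ ((())PP)   [P -> P P]
((())PP) ⇒ ((())(P)P)   [P -> ( P )]
((())(P)P) ⇒ ((())(PP)P)   [P -> P P]
((())(PP)P) ⇒ ((())(PPP)P)   [P -> P P]
((())(PPP)P) ⇒ ((())(()PP)P)   [P -> ( )]
((())(()PP)P) ⇒ ((())(()()P)P)   [P -> ( )]
((())(()()P)P) ⇒ ((())(()()())P)   [P -> ( )]
((())(()()())P) ⇒ ((())(()()())())   [P -> ( )]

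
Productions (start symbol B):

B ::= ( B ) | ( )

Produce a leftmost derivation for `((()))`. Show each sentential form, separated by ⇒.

B ⇒ (B)   [B ::= ( B )]
(B) ⇒ ((B))   [B ::= ( B )]
((B)) ⇒ ((()))   [B ::= ( )]

B⇒(B)⇒((B))⇒((()))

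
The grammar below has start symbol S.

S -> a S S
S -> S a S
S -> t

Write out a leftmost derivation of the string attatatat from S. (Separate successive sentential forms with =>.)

S => SaS => SaSaS => SaSaSaS => aSSaSaSaS => atSaSaSaS => attaSaSaS => attataSaS => attatataS => attatatat

S => SaS   [S -> S a S]
SaS => SaSaS   [S -> S a S]
SaSaS => SaSaSaS   [S -> S a S]
SaSaSaS => aSSaSaSaS   [S -> a S S]
aSSaSaSaS => atSaSaSaS   [S -> t]
atSaSaSaS => attaSaSaS   [S -> t]
attaSaSaS => attataSaS   [S -> t]
attataSaS => attatataS   [S -> t]
attatataS => attatatat   [S -> t]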